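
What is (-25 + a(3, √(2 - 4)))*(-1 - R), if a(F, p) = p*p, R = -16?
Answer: -405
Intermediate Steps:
a(F, p) = p²
(-25 + a(3, √(2 - 4)))*(-1 - R) = (-25 + (√(2 - 4))²)*(-1 - 1*(-16)) = (-25 + (√(-2))²)*(-1 + 16) = (-25 + (I*√2)²)*15 = (-25 - 2)*15 = -27*15 = -405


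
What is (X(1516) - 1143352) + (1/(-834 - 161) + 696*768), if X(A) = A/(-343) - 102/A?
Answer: -157500295168609/258694030 ≈ -6.0883e+5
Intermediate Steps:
X(A) = -102/A - A/343 (X(A) = A*(-1/343) - 102/A = -A/343 - 102/A = -102/A - A/343)
(X(1516) - 1143352) + (1/(-834 - 161) + 696*768) = ((-102/1516 - 1/343*1516) - 1143352) + (1/(-834 - 161) + 696*768) = ((-102*1/1516 - 1516/343) - 1143352) + (1/(-995) + 534528) = ((-51/758 - 1516/343) - 1143352) + (-1/995 + 534528) = (-1166621/259994 - 1143352) + 531855359/995 = -297265826509/259994 + 531855359/995 = -157500295168609/258694030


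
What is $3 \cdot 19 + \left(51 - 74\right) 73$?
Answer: $-1622$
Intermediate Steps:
$3 \cdot 19 + \left(51 - 74\right) 73 = 57 - 1679 = -1622$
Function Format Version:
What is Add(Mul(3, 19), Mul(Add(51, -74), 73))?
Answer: -1622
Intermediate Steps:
Add(Mul(3, 19), Mul(Add(51, -74), 73)) = Add(57, Mul(-23, 73)) = Add(57, -1679) = -1622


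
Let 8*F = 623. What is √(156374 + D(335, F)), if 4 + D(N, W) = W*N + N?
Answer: √2924690/4 ≈ 427.54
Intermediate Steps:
F = 623/8 (F = (⅛)*623 = 623/8 ≈ 77.875)
D(N, W) = -4 + N + N*W (D(N, W) = -4 + (W*N + N) = -4 + (N*W + N) = -4 + (N + N*W) = -4 + N + N*W)
√(156374 + D(335, F)) = √(156374 + (-4 + 335 + 335*(623/8))) = √(156374 + (-4 + 335 + 208705/8)) = √(156374 + 211353/8) = √(1462345/8) = √2924690/4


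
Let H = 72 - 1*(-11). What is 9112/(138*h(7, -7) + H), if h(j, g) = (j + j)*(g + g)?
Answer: -9112/26965 ≈ -0.33792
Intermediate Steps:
h(j, g) = 4*g*j (h(j, g) = (2*j)*(2*g) = 4*g*j)
H = 83 (H = 72 + 11 = 83)
9112/(138*h(7, -7) + H) = 9112/(138*(4*(-7)*7) + 83) = 9112/(138*(-196) + 83) = 9112/(-27048 + 83) = 9112/(-26965) = 9112*(-1/26965) = -9112/26965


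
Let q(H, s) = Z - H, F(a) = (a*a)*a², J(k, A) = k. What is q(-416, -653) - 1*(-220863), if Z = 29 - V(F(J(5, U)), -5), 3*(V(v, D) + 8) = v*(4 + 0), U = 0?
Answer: 661448/3 ≈ 2.2048e+5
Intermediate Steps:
F(a) = a⁴ (F(a) = a²*a² = a⁴)
V(v, D) = -8 + 4*v/3 (V(v, D) = -8 + (v*(4 + 0))/3 = -8 + (v*4)/3 = -8 + (4*v)/3 = -8 + 4*v/3)
Z = -2389/3 (Z = 29 - (-8 + (4/3)*5⁴) = 29 - (-8 + (4/3)*625) = 29 - (-8 + 2500/3) = 29 - 1*2476/3 = 29 - 2476/3 = -2389/3 ≈ -796.33)
q(H, s) = -2389/3 - H
q(-416, -653) - 1*(-220863) = (-2389/3 - 1*(-416)) - 1*(-220863) = (-2389/3 + 416) + 220863 = -1141/3 + 220863 = 661448/3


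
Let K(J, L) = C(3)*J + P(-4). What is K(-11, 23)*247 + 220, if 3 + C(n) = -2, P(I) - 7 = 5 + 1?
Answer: 17016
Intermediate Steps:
P(I) = 13 (P(I) = 7 + (5 + 1) = 7 + 6 = 13)
C(n) = -5 (C(n) = -3 - 2 = -5)
K(J, L) = 13 - 5*J (K(J, L) = -5*J + 13 = 13 - 5*J)
K(-11, 23)*247 + 220 = (13 - 5*(-11))*247 + 220 = (13 + 55)*247 + 220 = 68*247 + 220 = 16796 + 220 = 17016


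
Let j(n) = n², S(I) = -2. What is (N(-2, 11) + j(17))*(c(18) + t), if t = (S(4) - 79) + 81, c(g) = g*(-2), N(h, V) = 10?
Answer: -10764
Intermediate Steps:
c(g) = -2*g
t = 0 (t = (-2 - 79) + 81 = -81 + 81 = 0)
(N(-2, 11) + j(17))*(c(18) + t) = (10 + 17²)*(-2*18 + 0) = (10 + 289)*(-36 + 0) = 299*(-36) = -10764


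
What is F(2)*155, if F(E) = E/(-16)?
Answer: -155/8 ≈ -19.375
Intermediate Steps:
F(E) = -E/16 (F(E) = E*(-1/16) = -E/16)
F(2)*155 = -1/16*2*155 = -⅛*155 = -155/8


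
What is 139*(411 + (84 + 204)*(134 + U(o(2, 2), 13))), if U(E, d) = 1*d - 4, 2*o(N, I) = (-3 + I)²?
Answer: 5781705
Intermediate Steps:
o(N, I) = (-3 + I)²/2
U(E, d) = -4 + d (U(E, d) = d - 4 = -4 + d)
139*(411 + (84 + 204)*(134 + U(o(2, 2), 13))) = 139*(411 + (84 + 204)*(134 + (-4 + 13))) = 139*(411 + 288*(134 + 9)) = 139*(411 + 288*143) = 139*(411 + 41184) = 139*41595 = 5781705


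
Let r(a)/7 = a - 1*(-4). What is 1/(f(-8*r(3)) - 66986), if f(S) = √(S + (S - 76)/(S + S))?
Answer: -13129256/879476419131 - 14*I*√76715/879476419131 ≈ -1.4928e-5 - 4.409e-9*I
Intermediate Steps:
r(a) = 28 + 7*a (r(a) = 7*(a - 1*(-4)) = 7*(a + 4) = 7*(4 + a) = 28 + 7*a)
f(S) = √(S + (-76 + S)/(2*S)) (f(S) = √(S + (-76 + S)/((2*S))) = √(S + (-76 + S)*(1/(2*S))) = √(S + (-76 + S)/(2*S)))
1/(f(-8*r(3)) - 66986) = 1/(√(2 - 152*(-1/(8*(28 + 7*3))) + 4*(-8*(28 + 7*3)))/2 - 66986) = 1/(√(2 - 152*(-1/(8*(28 + 21))) + 4*(-8*(28 + 21)))/2 - 66986) = 1/(√(2 - 152/((-8*49)) + 4*(-8*49))/2 - 66986) = 1/(√(2 - 152/(-392) + 4*(-392))/2 - 66986) = 1/(√(2 - 152*(-1/392) - 1568)/2 - 66986) = 1/(√(2 + 19/49 - 1568)/2 - 66986) = 1/(√(-76715/49)/2 - 66986) = 1/((I*√76715/7)/2 - 66986) = 1/(I*√76715/14 - 66986) = 1/(-66986 + I*√76715/14)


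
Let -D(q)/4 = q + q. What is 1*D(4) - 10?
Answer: -42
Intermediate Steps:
D(q) = -8*q (D(q) = -4*(q + q) = -8*q)
1*D(4) - 10 = 1*(-8*4) - 10 = 1*(-32) - 10 = -32 - 10 = -42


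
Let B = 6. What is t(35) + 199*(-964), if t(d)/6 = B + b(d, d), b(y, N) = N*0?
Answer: -191800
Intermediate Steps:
b(y, N) = 0
t(d) = 36 (t(d) = 6*(6 + 0) = 6*6 = 36)
t(35) + 199*(-964) = 36 + 199*(-964) = 36 - 191836 = -191800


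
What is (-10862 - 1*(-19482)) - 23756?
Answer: -15136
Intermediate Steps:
(-10862 - 1*(-19482)) - 23756 = (-10862 + 19482) - 23756 = 8620 - 23756 = -15136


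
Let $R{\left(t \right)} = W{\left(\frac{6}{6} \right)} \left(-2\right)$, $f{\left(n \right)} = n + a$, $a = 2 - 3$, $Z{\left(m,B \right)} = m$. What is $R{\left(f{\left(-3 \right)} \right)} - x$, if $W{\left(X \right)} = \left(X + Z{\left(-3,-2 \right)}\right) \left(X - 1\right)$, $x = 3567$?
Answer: $-3567$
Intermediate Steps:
$a = -1$ ($a = 2 - 3 = -1$)
$f{\left(n \right)} = -1 + n$ ($f{\left(n \right)} = n - 1 = -1 + n$)
$W{\left(X \right)} = \left(-1 + X\right) \left(-3 + X\right)$ ($W{\left(X \right)} = \left(X - 3\right) \left(X - 1\right) = \left(-3 + X\right) \left(-1 + X\right) = \left(-1 + X\right) \left(-3 + X\right)$)
$R{\left(t \right)} = 0$ ($R{\left(t \right)} = \left(3 + \left(\frac{6}{6}\right)^{2} - 4 \cdot \frac{6}{6}\right) \left(-2\right) = \left(3 + \left(6 \cdot \frac{1}{6}\right)^{2} - 4 \cdot 6 \cdot \frac{1}{6}\right) \left(-2\right) = \left(3 + 1^{2} - 4\right) \left(-2\right) = \left(3 + 1 - 4\right) \left(-2\right) = 0 \left(-2\right) = 0$)
$R{\left(f{\left(-3 \right)} \right)} - x = 0 - 3567 = -3567$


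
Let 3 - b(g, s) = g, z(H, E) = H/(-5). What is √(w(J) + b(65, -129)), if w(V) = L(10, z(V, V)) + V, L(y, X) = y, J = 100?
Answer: 4*√3 ≈ 6.9282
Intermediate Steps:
z(H, E) = -H/5 (z(H, E) = H*(-⅕) = -H/5)
b(g, s) = 3 - g
w(V) = 10 + V
√(w(J) + b(65, -129)) = √((10 + 100) + (3 - 1*65)) = √(110 + (3 - 65)) = √(110 - 62) = √48 = 4*√3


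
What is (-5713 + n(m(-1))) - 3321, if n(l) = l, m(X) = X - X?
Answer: -9034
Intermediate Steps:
m(X) = 0
(-5713 + n(m(-1))) - 3321 = (-5713 + 0) - 3321 = -5713 - 3321 = -9034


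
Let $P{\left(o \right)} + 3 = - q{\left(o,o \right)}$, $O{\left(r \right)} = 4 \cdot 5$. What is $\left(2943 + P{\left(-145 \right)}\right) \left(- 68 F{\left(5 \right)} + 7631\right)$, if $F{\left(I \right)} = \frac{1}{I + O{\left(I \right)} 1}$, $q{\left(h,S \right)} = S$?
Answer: $\frac{117666219}{5} \approx 2.3533 \cdot 10^{7}$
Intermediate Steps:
$O{\left(r \right)} = 20$
$P{\left(o \right)} = -3 - o$
$F{\left(I \right)} = \frac{1}{20 + I}$ ($F{\left(I \right)} = \frac{1}{I + 20 \cdot 1} = \frac{1}{I + 20} = \frac{1}{20 + I}$)
$\left(2943 + P{\left(-145 \right)}\right) \left(- 68 F{\left(5 \right)} + 7631\right) = \left(2943 - -142\right) \left(- \frac{68}{20 + 5} + 7631\right) = \left(2943 + \left(-3 + 145\right)\right) \left(- \frac{68}{25} + 7631\right) = \left(2943 + 142\right) \left(\left(-68\right) \frac{1}{25} + 7631\right) = 3085 \left(- \frac{68}{25} + 7631\right) = 3085 \cdot \frac{190707}{25} = \frac{117666219}{5}$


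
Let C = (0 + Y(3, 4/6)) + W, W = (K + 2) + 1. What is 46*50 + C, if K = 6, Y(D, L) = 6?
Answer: 2315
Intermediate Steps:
W = 9 (W = (6 + 2) + 1 = 8 + 1 = 9)
C = 15 (C = (0 + 6) + 9 = 6 + 9 = 15)
46*50 + C = 46*50 + 15 = 2300 + 15 = 2315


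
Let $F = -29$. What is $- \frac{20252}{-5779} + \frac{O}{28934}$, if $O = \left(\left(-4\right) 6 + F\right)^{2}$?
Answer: $\frac{602204579}{167209586} \approx 3.6015$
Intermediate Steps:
$O = 2809$ ($O = \left(\left(-4\right) 6 - 29\right)^{2} = \left(-24 - 29\right)^{2} = \left(-53\right)^{2} = 2809$)
$- \frac{20252}{-5779} + \frac{O}{28934} = - \frac{20252}{-5779} + \frac{2809}{28934} = \left(-20252\right) \left(- \frac{1}{5779}\right) + 2809 \cdot \frac{1}{28934} = \frac{20252}{5779} + \frac{2809}{28934} = \frac{602204579}{167209586}$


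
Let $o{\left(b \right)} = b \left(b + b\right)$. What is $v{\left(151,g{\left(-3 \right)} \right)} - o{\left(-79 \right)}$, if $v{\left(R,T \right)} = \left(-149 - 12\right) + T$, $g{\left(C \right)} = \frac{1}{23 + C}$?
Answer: $- \frac{252859}{20} \approx -12643.0$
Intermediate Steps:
$o{\left(b \right)} = 2 b^{2}$ ($o{\left(b \right)} = b 2 b = 2 b^{2}$)
$v{\left(R,T \right)} = -161 + T$
$v{\left(151,g{\left(-3 \right)} \right)} - o{\left(-79 \right)} = \left(-161 + \frac{1}{23 - 3}\right) - 2 \left(-79\right)^{2} = \left(-161 + \frac{1}{20}\right) - 2 \cdot 6241 = \left(-161 + \frac{1}{20}\right) - 12482 = - \frac{3219}{20} - 12482 = - \frac{252859}{20}$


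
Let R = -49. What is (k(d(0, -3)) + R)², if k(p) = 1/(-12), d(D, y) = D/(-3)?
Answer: 346921/144 ≈ 2409.2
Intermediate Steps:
d(D, y) = -D/3 (d(D, y) = D*(-⅓) = -D/3)
k(p) = -1/12
(k(d(0, -3)) + R)² = (-1/12 - 49)² = (-589/12)² = 346921/144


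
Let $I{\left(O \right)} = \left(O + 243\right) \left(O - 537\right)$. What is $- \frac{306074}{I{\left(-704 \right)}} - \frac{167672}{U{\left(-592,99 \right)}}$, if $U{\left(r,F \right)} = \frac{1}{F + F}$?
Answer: $- \frac{18993213442730}{572101} \approx -3.3199 \cdot 10^{7}$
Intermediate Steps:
$U{\left(r,F \right)} = \frac{1}{2 F}$
$I{\left(O \right)} = \left(-537 + O\right) \left(243 + O\right)$ ($I{\left(O \right)} = \left(243 + O\right) \left(-537 + O\right) = \left(-537 + O\right) \left(243 + O\right)$)
$- \frac{306074}{I{\left(-704 \right)}} - \frac{167672}{U{\left(-592,99 \right)}} = - \frac{306074}{-130491 + \left(-704\right)^{2} - -206976} - \frac{167672}{\frac{1}{2} \cdot \frac{1}{99}} = - \frac{306074}{-130491 + 495616 + 206976} - \frac{167672}{\frac{1}{2} \cdot \frac{1}{99}} = - \frac{306074}{572101} - 167672 \frac{1}{\frac{1}{198}} = \left(-306074\right) \frac{1}{572101} - 33199056 = - \frac{306074}{572101} - 33199056 = - \frac{18993213442730}{572101}$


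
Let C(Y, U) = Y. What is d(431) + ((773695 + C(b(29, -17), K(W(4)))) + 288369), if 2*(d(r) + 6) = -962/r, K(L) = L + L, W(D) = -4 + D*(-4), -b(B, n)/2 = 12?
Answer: 457736173/431 ≈ 1.0620e+6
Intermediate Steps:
b(B, n) = -24 (b(B, n) = -2*12 = -24)
W(D) = -4 - 4*D
K(L) = 2*L
d(r) = -6 - 481/r (d(r) = -6 + (-962/r)/2 = -6 - 481/r)
d(431) + ((773695 + C(b(29, -17), K(W(4)))) + 288369) = (-6 - 481/431) + ((773695 - 24) + 288369) = (-6 - 481*1/431) + (773671 + 288369) = (-6 - 481/431) + 1062040 = -3067/431 + 1062040 = 457736173/431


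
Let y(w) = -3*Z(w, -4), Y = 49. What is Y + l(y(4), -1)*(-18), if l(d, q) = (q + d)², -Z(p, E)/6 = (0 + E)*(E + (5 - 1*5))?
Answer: -1482593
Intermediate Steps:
Z(p, E) = -6*E² (Z(p, E) = -6*(0 + E)*(E + (5 - 1*5)) = -6*E*(E + (5 - 5)) = -6*E*(E + 0) = -6*E*E = -6*E²)
y(w) = 288 (y(w) = -(-18)*(-4)² = -(-18)*16 = -3*(-96) = 288)
l(d, q) = (d + q)²
Y + l(y(4), -1)*(-18) = 49 + (288 - 1)²*(-18) = 49 + 287²*(-18) = 49 + 82369*(-18) = 49 - 1482642 = -1482593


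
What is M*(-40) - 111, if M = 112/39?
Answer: -8809/39 ≈ -225.87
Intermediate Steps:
M = 112/39 (M = 112*(1/39) = 112/39 ≈ 2.8718)
M*(-40) - 111 = (112/39)*(-40) - 111 = -4480/39 - 111 = -8809/39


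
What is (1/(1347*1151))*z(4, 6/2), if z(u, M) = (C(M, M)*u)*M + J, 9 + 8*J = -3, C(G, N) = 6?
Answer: 47/1033598 ≈ 4.5472e-5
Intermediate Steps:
J = -3/2 (J = -9/8 + (⅛)*(-3) = -9/8 - 3/8 = -3/2 ≈ -1.5000)
z(u, M) = -3/2 + 6*M*u (z(u, M) = (6*u)*M - 3/2 = 6*M*u - 3/2 = -3/2 + 6*M*u)
(1/(1347*1151))*z(4, 6/2) = (1/(1347*1151))*(-3/2 + 6*(6/2)*4) = ((1/1347)*(1/1151))*(-3/2 + 6*(6*(½))*4) = (-3/2 + 6*3*4)/1550397 = (-3/2 + 72)/1550397 = (1/1550397)*(141/2) = 47/1033598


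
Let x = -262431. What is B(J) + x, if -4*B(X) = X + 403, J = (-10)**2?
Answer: -1050227/4 ≈ -2.6256e+5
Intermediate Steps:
J = 100
B(X) = -403/4 - X/4 (B(X) = -(X + 403)/4 = -(403 + X)/4 = -403/4 - X/4)
B(J) + x = (-403/4 - 1/4*100) - 262431 = (-403/4 - 25) - 262431 = -503/4 - 262431 = -1050227/4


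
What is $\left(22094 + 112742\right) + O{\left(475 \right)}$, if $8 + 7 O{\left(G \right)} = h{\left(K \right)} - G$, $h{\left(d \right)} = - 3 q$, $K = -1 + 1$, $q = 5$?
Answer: $\frac{943354}{7} \approx 1.3476 \cdot 10^{5}$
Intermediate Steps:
$K = 0$
$h{\left(d \right)} = -15$ ($h{\left(d \right)} = \left(-3\right) 5 = -15$)
$O{\left(G \right)} = - \frac{23}{7} - \frac{G}{7}$ ($O{\left(G \right)} = - \frac{8}{7} + \frac{-15 - G}{7} = - \frac{8}{7} - \left(\frac{15}{7} + \frac{G}{7}\right) = - \frac{23}{7} - \frac{G}{7}$)
$\left(22094 + 112742\right) + O{\left(475 \right)} = \left(22094 + 112742\right) - \frac{498}{7} = 134836 - \frac{498}{7} = \frac{943354}{7}$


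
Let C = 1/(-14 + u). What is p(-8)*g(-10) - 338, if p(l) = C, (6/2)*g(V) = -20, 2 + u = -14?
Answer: -3040/9 ≈ -337.78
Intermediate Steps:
u = -16 (u = -2 - 14 = -16)
g(V) = -20/3 (g(V) = (⅓)*(-20) = -20/3)
C = -1/30 (C = 1/(-14 - 16) = 1/(-30) = -1/30 ≈ -0.033333)
p(l) = -1/30
p(-8)*g(-10) - 338 = -1/30*(-20/3) - 338 = 2/9 - 338 = -3040/9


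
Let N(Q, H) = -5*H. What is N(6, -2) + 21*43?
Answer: 913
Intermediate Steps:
N(6, -2) + 21*43 = -5*(-2) + 21*43 = 10 + 903 = 913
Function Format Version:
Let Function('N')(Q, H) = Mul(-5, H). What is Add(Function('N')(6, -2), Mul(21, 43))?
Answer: 913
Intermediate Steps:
Add(Function('N')(6, -2), Mul(21, 43)) = Add(Mul(-5, -2), Mul(21, 43)) = Add(10, 903) = 913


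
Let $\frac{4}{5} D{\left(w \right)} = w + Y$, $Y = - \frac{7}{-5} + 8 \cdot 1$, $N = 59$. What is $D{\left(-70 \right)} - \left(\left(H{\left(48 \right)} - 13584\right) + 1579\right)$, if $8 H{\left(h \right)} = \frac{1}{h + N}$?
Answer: $\frac{10211437}{856} \approx 11929.0$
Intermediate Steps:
$Y = \frac{47}{5}$ ($Y = \left(-7\right) \left(- \frac{1}{5}\right) + 8 = \frac{7}{5} + 8 = \frac{47}{5} \approx 9.4$)
$H{\left(h \right)} = \frac{1}{8 \left(59 + h\right)}$ ($H{\left(h \right)} = \frac{1}{8 \left(h + 59\right)} = \frac{1}{8 \left(59 + h\right)}$)
$D{\left(w \right)} = \frac{47}{4} + \frac{5 w}{4}$ ($D{\left(w \right)} = \frac{5 \left(w + \frac{47}{5}\right)}{4} = \frac{5 \left(\frac{47}{5} + w\right)}{4} = \frac{47}{4} + \frac{5 w}{4}$)
$D{\left(-70 \right)} - \left(\left(H{\left(48 \right)} - 13584\right) + 1579\right) = \left(\frac{47}{4} + \frac{5}{4} \left(-70\right)\right) - \left(\left(\frac{1}{8 \left(59 + 48\right)} - 13584\right) + 1579\right) = \left(\frac{47}{4} - \frac{175}{2}\right) - \left(\left(\frac{1}{8 \cdot 107} - 13584\right) + 1579\right) = - \frac{303}{4} - \left(\left(\frac{1}{8} \cdot \frac{1}{107} - 13584\right) + 1579\right) = - \frac{303}{4} - \left(\left(\frac{1}{856} - 13584\right) + 1579\right) = - \frac{303}{4} - \left(- \frac{11627903}{856} + 1579\right) = - \frac{303}{4} - - \frac{10276279}{856} = - \frac{303}{4} + \frac{10276279}{856} = \frac{10211437}{856}$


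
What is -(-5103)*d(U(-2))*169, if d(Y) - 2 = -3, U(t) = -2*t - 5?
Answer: -862407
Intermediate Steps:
U(t) = -5 - 2*t
d(Y) = -1 (d(Y) = 2 - 3 = -1)
-(-5103)*d(U(-2))*169 = -(-5103)*(-1)*169 = -189*27*169 = -5103*169 = -862407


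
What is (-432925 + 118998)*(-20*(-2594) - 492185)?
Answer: 138223627735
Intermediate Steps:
(-432925 + 118998)*(-20*(-2594) - 492185) = -313927*(51880 - 492185) = -313927*(-440305) = 138223627735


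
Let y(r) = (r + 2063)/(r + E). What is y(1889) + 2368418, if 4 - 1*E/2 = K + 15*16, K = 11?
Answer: 3303947062/1395 ≈ 2.3684e+6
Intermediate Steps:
E = -494 (E = 8 - 2*(11 + 15*16) = 8 - 2*(11 + 240) = 8 - 2*251 = 8 - 502 = -494)
y(r) = (2063 + r)/(-494 + r) (y(r) = (r + 2063)/(r - 494) = (2063 + r)/(-494 + r))
y(1889) + 2368418 = (2063 + 1889)/(-494 + 1889) + 2368418 = 3952/1395 + 2368418 = 3303947062/1395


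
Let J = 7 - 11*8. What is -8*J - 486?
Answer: 162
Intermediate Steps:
J = -81 (J = 7 - 88 = -81)
-8*J - 486 = -8*(-81) - 486 = 648 - 486 = 162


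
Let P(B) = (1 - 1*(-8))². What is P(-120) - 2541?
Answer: -2460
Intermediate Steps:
P(B) = 81 (P(B) = (1 + 8)² = 9² = 81)
P(-120) - 2541 = 81 - 2541 = -2460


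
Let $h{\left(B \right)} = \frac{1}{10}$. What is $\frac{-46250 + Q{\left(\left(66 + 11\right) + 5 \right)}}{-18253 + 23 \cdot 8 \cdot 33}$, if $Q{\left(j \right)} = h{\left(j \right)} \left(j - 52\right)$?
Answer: $\frac{46247}{12181} \approx 3.7966$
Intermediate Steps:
$h{\left(B \right)} = \frac{1}{10}$
$Q{\left(j \right)} = - \frac{26}{5} + \frac{j}{10}$ ($Q{\left(j \right)} = \frac{j - 52}{10} = \frac{-52 + j}{10} = - \frac{26}{5} + \frac{j}{10}$)
$\frac{-46250 + Q{\left(\left(66 + 11\right) + 5 \right)}}{-18253 + 23 \cdot 8 \cdot 33} = \frac{-46250 - \left(\frac{26}{5} - \frac{\left(66 + 11\right) + 5}{10}\right)}{-18253 + 23 \cdot 8 \cdot 33} = \frac{-46250 - \left(\frac{26}{5} - \frac{77 + 5}{10}\right)}{-18253 + 184 \cdot 33} = \frac{-46250 + \left(- \frac{26}{5} + \frac{1}{10} \cdot 82\right)}{-18253 + 6072} = \frac{-46250 + \left(- \frac{26}{5} + \frac{41}{5}\right)}{-12181} = \left(-46250 + 3\right) \left(- \frac{1}{12181}\right) = \left(-46247\right) \left(- \frac{1}{12181}\right) = \frac{46247}{12181}$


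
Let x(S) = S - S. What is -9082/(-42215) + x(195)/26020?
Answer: 9082/42215 ≈ 0.21514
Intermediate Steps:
x(S) = 0
-9082/(-42215) + x(195)/26020 = -9082/(-42215) + 0/26020 = -9082*(-1/42215) + 0*(1/26020) = 9082/42215 + 0 = 9082/42215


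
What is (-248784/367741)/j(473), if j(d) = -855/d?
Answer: 3565904/9527835 ≈ 0.37426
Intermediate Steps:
(-248784/367741)/j(473) = (-248784/367741)/((-855/473)) = (-248784*1/367741)/((-855*1/473)) = -248784/(367741*(-855/473)) = -248784/367741*(-473/855) = 3565904/9527835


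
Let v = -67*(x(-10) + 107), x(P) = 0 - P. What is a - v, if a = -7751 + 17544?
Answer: 17632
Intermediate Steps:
x(P) = -P
v = -7839 (v = -67*(-1*(-10) + 107) = -67*(10 + 107) = -67*117 = -7839)
a = 9793
a - v = 9793 - 1*(-7839) = 9793 + 7839 = 17632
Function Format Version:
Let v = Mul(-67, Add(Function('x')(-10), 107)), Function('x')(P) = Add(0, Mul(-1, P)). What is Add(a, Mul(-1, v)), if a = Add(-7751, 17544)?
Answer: 17632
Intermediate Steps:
Function('x')(P) = Mul(-1, P)
v = -7839 (v = Mul(-67, Add(Mul(-1, -10), 107)) = Mul(-67, Add(10, 107)) = Mul(-67, 117) = -7839)
a = 9793
Add(a, Mul(-1, v)) = Add(9793, Mul(-1, -7839)) = Add(9793, 7839) = 17632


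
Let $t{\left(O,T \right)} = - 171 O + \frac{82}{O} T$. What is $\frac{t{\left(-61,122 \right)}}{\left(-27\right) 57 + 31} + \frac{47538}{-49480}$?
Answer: $- \frac{18115577}{2331745} \approx -7.7691$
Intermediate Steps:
$t{\left(O,T \right)} = - 171 O + \frac{82 T}{O}$
$\frac{t{\left(-61,122 \right)}}{\left(-27\right) 57 + 31} + \frac{47538}{-49480} = \frac{\left(-171\right) \left(-61\right) + 82 \cdot 122 \frac{1}{-61}}{\left(-27\right) 57 + 31} + \frac{47538}{-49480} = \frac{10431 + 82 \cdot 122 \left(- \frac{1}{61}\right)}{-1539 + 31} + 47538 \left(- \frac{1}{49480}\right) = \frac{10431 - 164}{-1508} - \frac{23769}{24740} = 10267 \left(- \frac{1}{1508}\right) - \frac{23769}{24740} = - \frac{10267}{1508} - \frac{23769}{24740} = - \frac{18115577}{2331745}$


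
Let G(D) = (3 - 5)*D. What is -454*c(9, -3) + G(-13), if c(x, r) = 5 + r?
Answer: -882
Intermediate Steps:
G(D) = -2*D
-454*c(9, -3) + G(-13) = -454*(5 - 3) - 2*(-13) = -454*2 + 26 = -908 + 26 = -882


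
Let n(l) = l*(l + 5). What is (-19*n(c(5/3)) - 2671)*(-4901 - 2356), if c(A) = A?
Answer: 62746441/3 ≈ 2.0915e+7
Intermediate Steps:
n(l) = l*(5 + l)
(-19*n(c(5/3)) - 2671)*(-4901 - 2356) = (-19*5/3*(5 + 5/3) - 2671)*(-4901 - 2356) = (-19*5*(⅓)*(5 + 5*(⅓)) - 2671)*(-7257) = (-95*(5 + 5/3)/3 - 2671)*(-7257) = (-95*20/(3*3) - 2671)*(-7257) = (-19*100/9 - 2671)*(-7257) = (-1900/9 - 2671)*(-7257) = -25939/9*(-7257) = 62746441/3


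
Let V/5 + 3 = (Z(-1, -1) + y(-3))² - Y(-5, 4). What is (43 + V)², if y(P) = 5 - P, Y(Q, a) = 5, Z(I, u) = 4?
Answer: 522729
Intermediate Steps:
V = 680 (V = -15 + 5*((4 + (5 - 1*(-3)))² - 1*5) = -15 + 5*((4 + (5 + 3))² - 5) = -15 + 5*((4 + 8)² - 5) = -15 + 5*(12² - 5) = -15 + 5*(144 - 5) = -15 + 5*139 = -15 + 695 = 680)
(43 + V)² = (43 + 680)² = 723² = 522729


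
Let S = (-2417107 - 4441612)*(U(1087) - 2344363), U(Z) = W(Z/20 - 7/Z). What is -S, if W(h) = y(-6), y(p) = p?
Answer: -16079368203311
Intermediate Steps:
W(h) = -6
U(Z) = -6
S = 16079368203311 (S = (-2417107 - 4441612)*(-6 - 2344363) = -6858719*(-2344369) = 16079368203311)
-S = -1*16079368203311 = -16079368203311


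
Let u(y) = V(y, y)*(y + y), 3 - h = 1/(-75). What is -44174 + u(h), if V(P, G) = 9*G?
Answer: -27506598/625 ≈ -44011.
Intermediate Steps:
h = 226/75 (h = 3 - 1/(-75) = 3 - 1*(-1/75) = 3 + 1/75 = 226/75 ≈ 3.0133)
u(y) = 18*y² (u(y) = (9*y)*(y + y) = (9*y)*(2*y) = 18*y²)
-44174 + u(h) = -44174 + 18*(226/75)² = -44174 + 18*(51076/5625) = -44174 + 102152/625 = -27506598/625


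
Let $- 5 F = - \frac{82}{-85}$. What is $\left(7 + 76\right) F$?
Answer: $- \frac{6806}{425} \approx -16.014$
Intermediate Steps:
$F = - \frac{82}{425}$ ($F = - \frac{\left(-82\right) \frac{1}{-85}}{5} = - \frac{\left(-82\right) \left(- \frac{1}{85}\right)}{5} = \left(- \frac{1}{5}\right) \frac{82}{85} = - \frac{82}{425} \approx -0.19294$)
$\left(7 + 76\right) F = \left(7 + 76\right) \left(- \frac{82}{425}\right) = 83 \left(- \frac{82}{425}\right) = - \frac{6806}{425}$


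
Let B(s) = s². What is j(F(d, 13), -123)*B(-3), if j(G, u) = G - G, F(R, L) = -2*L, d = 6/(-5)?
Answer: 0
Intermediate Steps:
d = -6/5 (d = 6*(-⅕) = -6/5 ≈ -1.2000)
j(G, u) = 0
j(F(d, 13), -123)*B(-3) = 0*(-3)² = 0*9 = 0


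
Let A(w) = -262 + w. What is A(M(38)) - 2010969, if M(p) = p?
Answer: -2011193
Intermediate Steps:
A(M(38)) - 2010969 = (-262 + 38) - 2010969 = -224 - 2010969 = -2011193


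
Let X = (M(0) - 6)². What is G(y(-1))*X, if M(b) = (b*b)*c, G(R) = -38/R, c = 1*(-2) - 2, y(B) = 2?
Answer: -684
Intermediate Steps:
c = -4 (c = -2 - 2 = -4)
M(b) = -4*b² (M(b) = (b*b)*(-4) = b²*(-4) = -4*b²)
X = 36 (X = (-4*0² - 6)² = (-4*0 - 6)² = (0 - 6)² = (-6)² = 36)
G(y(-1))*X = -38/2*36 = -38*½*36 = -19*36 = -684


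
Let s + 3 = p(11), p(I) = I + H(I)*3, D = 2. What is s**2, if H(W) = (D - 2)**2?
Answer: 64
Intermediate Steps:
H(W) = 0 (H(W) = (2 - 2)**2 = 0**2 = 0)
p(I) = I (p(I) = I + 0*3 = I + 0 = I)
s = 8 (s = -3 + 11 = 8)
s**2 = 8**2 = 64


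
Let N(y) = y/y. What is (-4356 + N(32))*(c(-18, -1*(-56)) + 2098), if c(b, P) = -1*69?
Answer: -8836295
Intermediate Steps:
N(y) = 1
c(b, P) = -69
(-4356 + N(32))*(c(-18, -1*(-56)) + 2098) = (-4356 + 1)*(-69 + 2098) = -4355*2029 = -8836295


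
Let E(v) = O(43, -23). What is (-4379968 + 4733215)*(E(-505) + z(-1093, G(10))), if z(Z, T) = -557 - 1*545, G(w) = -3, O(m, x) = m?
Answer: -374088573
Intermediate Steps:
E(v) = 43
z(Z, T) = -1102 (z(Z, T) = -557 - 545 = -1102)
(-4379968 + 4733215)*(E(-505) + z(-1093, G(10))) = (-4379968 + 4733215)*(43 - 1102) = 353247*(-1059) = -374088573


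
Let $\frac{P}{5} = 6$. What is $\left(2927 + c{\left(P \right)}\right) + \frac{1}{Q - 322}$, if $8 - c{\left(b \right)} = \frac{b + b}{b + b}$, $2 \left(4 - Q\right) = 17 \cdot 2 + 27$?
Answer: $\frac{2044996}{697} \approx 2934.0$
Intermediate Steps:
$P = 30$ ($P = 5 \cdot 6 = 30$)
$Q = - \frac{53}{2}$ ($Q = 4 - \frac{17 \cdot 2 + 27}{2} = 4 - \frac{34 + 27}{2} = 4 - \frac{61}{2} = - \frac{53}{2} \approx -26.5$)
$c{\left(b \right)} = 7$ ($c{\left(b \right)} = 8 - \frac{b + b}{b + b} = 8 - \frac{2 b}{2 b} = 8 - 2 b \frac{1}{2 b} = 8 - 1 = 7$)
$\left(2927 + c{\left(P \right)}\right) + \frac{1}{Q - 322} = \left(2927 + 7\right) + \frac{1}{- \frac{53}{2} - 322} = 2934 + \frac{1}{- \frac{697}{2}} = 2934 - \frac{2}{697} = \frac{2044996}{697}$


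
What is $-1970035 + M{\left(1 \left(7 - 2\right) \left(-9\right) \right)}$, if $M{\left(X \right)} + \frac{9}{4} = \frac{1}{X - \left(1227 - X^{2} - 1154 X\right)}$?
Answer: $- \frac{403282385377}{204708} \approx -1.97 \cdot 10^{6}$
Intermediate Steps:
$M{\left(X \right)} = - \frac{9}{4} + \frac{1}{-1227 + X^{2} + 1155 X}$ ($M{\left(X \right)} = - \frac{9}{4} + \frac{1}{X - \left(1227 - X^{2} - 1154 X\right)} = - \frac{9}{4} + \frac{1}{X + \left(-1227 + X^{2} + 1154 X\right)} = - \frac{9}{4} + \frac{1}{-1227 + X^{2} + 1155 X}$)
$-1970035 + M{\left(1 \left(7 - 2\right) \left(-9\right) \right)} = -1970035 + \frac{11047 - 10395 \cdot 1 \left(7 - 2\right) \left(-9\right) - 9 \left(1 \left(7 - 2\right) \left(-9\right)\right)^{2}}{4 \left(-1227 + \left(1 \left(7 - 2\right) \left(-9\right)\right)^{2} + 1155 \cdot 1 \left(7 - 2\right) \left(-9\right)\right)} = -1970035 + \frac{11047 - 10395 \cdot 1 \cdot 5 \left(-9\right) - 9 \left(1 \cdot 5 \left(-9\right)\right)^{2}}{4 \left(-1227 + \left(1 \cdot 5 \left(-9\right)\right)^{2} + 1155 \cdot 1 \cdot 5 \left(-9\right)\right)} = -1970035 + \frac{11047 - 10395 \cdot 5 \left(-9\right) - 9 \left(5 \left(-9\right)\right)^{2}}{4 \left(-1227 + \left(5 \left(-9\right)\right)^{2} + 1155 \cdot 5 \left(-9\right)\right)} = -1970035 + \frac{11047 - -467775 - 9 \left(-45\right)^{2}}{4 \left(-1227 + \left(-45\right)^{2} + 1155 \left(-45\right)\right)} = -1970035 + \frac{11047 + 467775 - 18225}{4 \left(-1227 + 2025 - 51975\right)} = -1970035 + \frac{11047 + 467775 - 18225}{4 \left(-51177\right)} = -1970035 + \frac{1}{4} \left(- \frac{1}{51177}\right) 460597 = -1970035 - \frac{460597}{204708} = - \frac{403282385377}{204708}$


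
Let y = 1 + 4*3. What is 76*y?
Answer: 988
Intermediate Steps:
y = 13 (y = 1 + 12 = 13)
76*y = 76*13 = 988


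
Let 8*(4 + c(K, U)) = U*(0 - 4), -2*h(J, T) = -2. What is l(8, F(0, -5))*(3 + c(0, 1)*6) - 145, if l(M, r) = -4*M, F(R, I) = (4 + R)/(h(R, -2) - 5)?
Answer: 623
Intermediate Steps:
h(J, T) = 1 (h(J, T) = -1/2*(-2) = 1)
F(R, I) = -1 - R/4 (F(R, I) = (4 + R)/(1 - 5) = (4 + R)/(-4) = (4 + R)*(-1/4) = -1 - R/4)
c(K, U) = -4 - U/2 (c(K, U) = -4 + (U*(0 - 4))/8 = -4 + (U*(-4))/8 = -4 + (-4*U)/8 = -4 - U/2)
l(8, F(0, -5))*(3 + c(0, 1)*6) - 145 = (-4*8)*(3 + (-4 - 1/2*1)*6) - 145 = -32*(3 + (-4 - 1/2)*6) - 145 = -32*(3 - 9/2*6) - 145 = -32*(3 - 27) - 145 = -32*(-24) - 145 = 768 - 145 = 623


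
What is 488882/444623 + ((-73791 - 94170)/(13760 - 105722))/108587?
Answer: 1627330179373937/1479983632646454 ≈ 1.0996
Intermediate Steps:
488882/444623 + ((-73791 - 94170)/(13760 - 105722))/108587 = 488882*(1/444623) - 167961/(-91962)*(1/108587) = 488882/444623 - 167961*(-1/91962)*(1/108587) = 488882/444623 + (55987/30654)*(1/108587) = 488882/444623 + 55987/3328625898 = 1627330179373937/1479983632646454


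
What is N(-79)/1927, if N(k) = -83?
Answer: -83/1927 ≈ -0.043072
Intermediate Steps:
N(-79)/1927 = -83/1927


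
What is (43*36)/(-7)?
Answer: -1548/7 ≈ -221.14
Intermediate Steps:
(43*36)/(-7) = 1548*(-⅐) = -1548/7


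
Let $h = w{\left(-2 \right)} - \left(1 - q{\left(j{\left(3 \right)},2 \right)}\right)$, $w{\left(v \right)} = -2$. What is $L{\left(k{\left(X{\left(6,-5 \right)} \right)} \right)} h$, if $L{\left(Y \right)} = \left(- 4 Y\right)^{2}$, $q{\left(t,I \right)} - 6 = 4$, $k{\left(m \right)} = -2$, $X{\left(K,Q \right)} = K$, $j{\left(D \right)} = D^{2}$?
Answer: $448$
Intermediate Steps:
$q{\left(t,I \right)} = 10$ ($q{\left(t,I \right)} = 6 + 4 = 10$)
$L{\left(Y \right)} = 16 Y^{2}$
$h = 7$ ($h = -2 - \left(1 - 10\right) = -2 - -9 = -2 + 9 = 7$)
$L{\left(k{\left(X{\left(6,-5 \right)} \right)} \right)} h = 16 \left(-2\right)^{2} \cdot 7 = 16 \cdot 4 \cdot 7 = 64 \cdot 7 = 448$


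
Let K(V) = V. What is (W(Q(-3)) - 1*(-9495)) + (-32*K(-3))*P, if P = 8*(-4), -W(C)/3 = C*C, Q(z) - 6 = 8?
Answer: 5835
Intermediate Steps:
Q(z) = 14 (Q(z) = 6 + 8 = 14)
W(C) = -3*C² (W(C) = -3*C*C = -3*C²)
P = -32
(W(Q(-3)) - 1*(-9495)) + (-32*K(-3))*P = (-3*14² - 1*(-9495)) - 32*(-3)*(-32) = (-3*196 + 9495) + 96*(-32) = (-588 + 9495) - 3072 = 8907 - 3072 = 5835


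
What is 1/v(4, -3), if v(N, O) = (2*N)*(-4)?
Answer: -1/32 ≈ -0.031250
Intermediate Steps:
v(N, O) = -8*N
1/v(4, -3) = 1/(-8*4) = 1/(-32) = -1/32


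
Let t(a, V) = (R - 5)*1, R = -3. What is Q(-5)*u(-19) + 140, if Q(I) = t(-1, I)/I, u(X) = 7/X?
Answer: 13244/95 ≈ 139.41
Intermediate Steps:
t(a, V) = -8 (t(a, V) = (-3 - 5)*1 = -8*1 = -8)
Q(I) = -8/I
Q(-5)*u(-19) + 140 = (-8/(-5))*(7/(-19)) + 140 = (-8*(-⅕))*(7*(-1/19)) + 140 = (8/5)*(-7/19) + 140 = -56/95 + 140 = 13244/95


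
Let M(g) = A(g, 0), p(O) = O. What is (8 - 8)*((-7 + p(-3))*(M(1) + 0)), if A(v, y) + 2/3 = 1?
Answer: 0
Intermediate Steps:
A(v, y) = ⅓ (A(v, y) = -⅔ + 1 = ⅓)
M(g) = ⅓
(8 - 8)*((-7 + p(-3))*(M(1) + 0)) = (8 - 8)*((-7 - 3)*(⅓ + 0)) = 0*(-10*⅓) = 0*(-10/3) = 0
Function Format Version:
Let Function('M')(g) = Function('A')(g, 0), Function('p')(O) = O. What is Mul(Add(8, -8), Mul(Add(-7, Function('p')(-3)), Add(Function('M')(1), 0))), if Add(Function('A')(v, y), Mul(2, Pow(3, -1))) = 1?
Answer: 0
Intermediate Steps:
Function('A')(v, y) = Rational(1, 3) (Function('A')(v, y) = Add(Rational(-2, 3), 1) = Rational(1, 3))
Function('M')(g) = Rational(1, 3)
Mul(Add(8, -8), Mul(Add(-7, Function('p')(-3)), Add(Function('M')(1), 0))) = Mul(Add(8, -8), Mul(Add(-7, -3), Add(Rational(1, 3), 0))) = Mul(0, Mul(-10, Rational(1, 3))) = Mul(0, Rational(-10, 3)) = 0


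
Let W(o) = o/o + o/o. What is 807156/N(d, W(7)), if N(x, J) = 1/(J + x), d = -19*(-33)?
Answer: 507701124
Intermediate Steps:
d = 627
W(o) = 2 (W(o) = 1 + 1 = 2)
807156/N(d, W(7)) = 807156/(1/(2 + 627)) = 807156/(1/629) = 807156*629 = 507701124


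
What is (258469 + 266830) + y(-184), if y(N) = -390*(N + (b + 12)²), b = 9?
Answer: 425069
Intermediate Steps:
y(N) = -171990 - 390*N (y(N) = -390*(N + (9 + 12)²) = -390*(N + 21²) = -390*(N + 441) = -390*(441 + N) = -171990 - 390*N)
(258469 + 266830) + y(-184) = (258469 + 266830) + (-171990 - 390*(-184)) = 525299 + (-171990 + 71760) = 525299 - 100230 = 425069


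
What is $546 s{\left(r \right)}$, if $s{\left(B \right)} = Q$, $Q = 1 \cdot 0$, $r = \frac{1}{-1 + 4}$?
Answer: $0$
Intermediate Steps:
$r = \frac{1}{3} \approx 0.33333$
$Q = 0$
$s{\left(B \right)} = 0$
$546 s{\left(r \right)} = 546 \cdot 0 = 0$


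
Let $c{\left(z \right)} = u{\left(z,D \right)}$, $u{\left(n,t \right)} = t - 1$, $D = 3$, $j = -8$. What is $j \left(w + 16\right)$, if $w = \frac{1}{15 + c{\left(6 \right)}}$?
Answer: $- \frac{2184}{17} \approx -128.47$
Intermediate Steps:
$u{\left(n,t \right)} = -1 + t$
$c{\left(z \right)} = 2$ ($c{\left(z \right)} = -1 + 3 = 2$)
$w = \frac{1}{17}$ ($w = \frac{1}{15 + 2} = \frac{1}{17} \approx 0.058824$)
$j \left(w + 16\right) = - 8 \left(\frac{1}{17} + 16\right) = \left(-8\right) \frac{273}{17} = - \frac{2184}{17}$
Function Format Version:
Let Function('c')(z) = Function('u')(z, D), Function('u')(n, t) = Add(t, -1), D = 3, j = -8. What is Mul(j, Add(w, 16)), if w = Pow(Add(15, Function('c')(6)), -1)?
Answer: Rational(-2184, 17) ≈ -128.47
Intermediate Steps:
Function('u')(n, t) = Add(-1, t)
Function('c')(z) = 2 (Function('c')(z) = Add(-1, 3) = 2)
w = Rational(1, 17) (w = Pow(Add(15, 2), -1) = Pow(17, -1) = Rational(1, 17) ≈ 0.058824)
Mul(j, Add(w, 16)) = Mul(-8, Add(Rational(1, 17), 16)) = Mul(-8, Rational(273, 17)) = Rational(-2184, 17)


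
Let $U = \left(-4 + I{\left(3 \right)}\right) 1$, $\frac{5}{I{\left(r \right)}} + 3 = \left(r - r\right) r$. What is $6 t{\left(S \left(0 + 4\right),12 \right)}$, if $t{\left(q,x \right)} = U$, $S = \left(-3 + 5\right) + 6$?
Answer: $-34$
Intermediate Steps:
$I{\left(r \right)} = - \frac{5}{3}$ ($I{\left(r \right)} = \frac{5}{-3 + \left(r - r\right) r} = \frac{5}{-3 + 0 r} = \frac{5}{-3 + 0} = \frac{5}{-3} = 5 \left(- \frac{1}{3}\right) = - \frac{5}{3}$)
$S = 8$ ($S = 2 + 6 = 8$)
$U = - \frac{17}{3}$ ($U = \left(-4 - \frac{5}{3}\right) 1 = \left(- \frac{17}{3}\right) 1 = - \frac{17}{3} \approx -5.6667$)
$t{\left(q,x \right)} = - \frac{17}{3}$
$6 t{\left(S \left(0 + 4\right),12 \right)} = 6 \left(- \frac{17}{3}\right) = -34$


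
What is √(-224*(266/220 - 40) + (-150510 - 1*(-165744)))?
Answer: √72367570/55 ≈ 154.67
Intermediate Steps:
√(-224*(266/220 - 40) + (-150510 - 1*(-165744))) = √(-224*(266*(1/220) - 40) + (-150510 + 165744)) = √(-224*(133/110 - 40) + 15234) = √(-224*(-4267/110) + 15234) = √(477904/55 + 15234) = √(1315774/55) = √72367570/55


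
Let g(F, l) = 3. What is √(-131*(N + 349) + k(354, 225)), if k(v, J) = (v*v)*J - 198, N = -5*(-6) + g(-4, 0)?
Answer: 2*√7036465 ≈ 5305.3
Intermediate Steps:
N = 33 (N = -5*(-6) + 3 = 30 + 3 = 33)
k(v, J) = -198 + J*v² (k(v, J) = v²*J - 198 = J*v² - 198 = -198 + J*v²)
√(-131*(N + 349) + k(354, 225)) = √(-131*(33 + 349) + (-198 + 225*354²)) = √(-131*382 + (-198 + 225*125316)) = √(-50042 + (-198 + 28196100)) = √(-50042 + 28195902) = √28145860 = 2*√7036465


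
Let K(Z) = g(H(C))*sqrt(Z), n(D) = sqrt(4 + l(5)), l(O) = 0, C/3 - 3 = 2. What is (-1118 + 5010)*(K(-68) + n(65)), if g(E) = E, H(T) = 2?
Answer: 7784 + 15568*I*sqrt(17) ≈ 7784.0 + 64189.0*I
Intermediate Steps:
C = 15 (C = 9 + 3*2 = 9 + 6 = 15)
n(D) = 2 (n(D) = sqrt(4 + 0) = sqrt(4) = 2)
K(Z) = 2*sqrt(Z)
(-1118 + 5010)*(K(-68) + n(65)) = (-1118 + 5010)*(2*sqrt(-68) + 2) = 3892*(2*(2*I*sqrt(17)) + 2) = 3892*(4*I*sqrt(17) + 2) = 3892*(2 + 4*I*sqrt(17)) = 7784 + 15568*I*sqrt(17)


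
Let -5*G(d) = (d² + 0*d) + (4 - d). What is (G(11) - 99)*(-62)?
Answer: 37758/5 ≈ 7551.6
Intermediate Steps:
G(d) = -⅘ - d²/5 + d/5 (G(d) = -((d² + 0*d) + (4 - d))/5 = -((d² + 0) + (4 - d))/5 = -(d² + (4 - d))/5 = -(4 + d² - d)/5 = -⅘ - d²/5 + d/5)
(G(11) - 99)*(-62) = ((-⅘ - ⅕*11² + (⅕)*11) - 99)*(-62) = ((-⅘ - ⅕*121 + 11/5) - 99)*(-62) = ((-⅘ - 121/5 + 11/5) - 99)*(-62) = (-114/5 - 99)*(-62) = -609/5*(-62) = 37758/5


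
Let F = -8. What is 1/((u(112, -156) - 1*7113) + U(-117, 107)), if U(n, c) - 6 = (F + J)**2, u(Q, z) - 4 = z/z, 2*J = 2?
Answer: -1/7053 ≈ -0.00014178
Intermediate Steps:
J = 1 (J = (1/2)*2 = 1)
u(Q, z) = 5 (u(Q, z) = 4 + z/z = 4 + 1 = 5)
U(n, c) = 55 (U(n, c) = 6 + (-8 + 1)**2 = 6 + (-7)**2 = 6 + 49 = 55)
1/((u(112, -156) - 1*7113) + U(-117, 107)) = 1/((5 - 1*7113) + 55) = 1/((5 - 7113) + 55) = 1/(-7108 + 55) = 1/(-7053) = -1/7053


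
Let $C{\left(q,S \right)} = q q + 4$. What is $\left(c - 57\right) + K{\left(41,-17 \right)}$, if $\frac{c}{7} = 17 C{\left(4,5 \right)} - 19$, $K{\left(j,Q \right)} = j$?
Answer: $2231$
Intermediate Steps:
$C{\left(q,S \right)} = 4 + q^{2}$ ($C{\left(q,S \right)} = q^{2} + 4 = 4 + q^{2}$)
$c = 2247$ ($c = 7 \left(17 \left(4 + 4^{2}\right) - 19\right) = 7 \left(17 \left(4 + 16\right) - 19\right) = 7 \left(17 \cdot 20 - 19\right) = 7 \left(340 - 19\right) = 7 \cdot 321 = 2247$)
$\left(c - 57\right) + K{\left(41,-17 \right)} = \left(2247 - 57\right) + 41 = 2190 + 41 = 2231$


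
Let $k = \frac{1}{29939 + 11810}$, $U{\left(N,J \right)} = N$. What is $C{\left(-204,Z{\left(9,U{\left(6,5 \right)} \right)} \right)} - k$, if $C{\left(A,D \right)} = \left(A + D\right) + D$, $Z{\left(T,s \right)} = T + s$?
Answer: $- \frac{7264327}{41749} \approx -174.0$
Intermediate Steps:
$C{\left(A,D \right)} = A + 2 D$
$k = \frac{1}{41749} \approx 2.3953 \cdot 10^{-5}$
$C{\left(-204,Z{\left(9,U{\left(6,5 \right)} \right)} \right)} - k = \left(-204 + 2 \left(9 + 6\right)\right) - \frac{1}{41749} = \left(-204 + 2 \cdot 15\right) - \frac{1}{41749} = \left(-204 + 30\right) - \frac{1}{41749} = -174 - \frac{1}{41749} = - \frac{7264327}{41749}$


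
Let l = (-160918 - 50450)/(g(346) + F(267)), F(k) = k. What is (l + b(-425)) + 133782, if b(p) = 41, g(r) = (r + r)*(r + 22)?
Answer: 34114349261/254923 ≈ 1.3382e+5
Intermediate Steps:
g(r) = 2*r*(22 + r) (g(r) = (2*r)*(22 + r) = 2*r*(22 + r))
l = -211368/254923 (l = (-160918 - 50450)/(2*346*(22 + 346) + 267) = -211368/(2*346*368 + 267) = -211368/(254656 + 267) = -211368/254923 ≈ -0.82914)
(l + b(-425)) + 133782 = (-211368/254923 + 41) + 133782 = 10240475/254923 + 133782 = 34114349261/254923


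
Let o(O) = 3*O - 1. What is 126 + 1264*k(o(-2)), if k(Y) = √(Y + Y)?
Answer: 126 + 1264*I*√14 ≈ 126.0 + 4729.5*I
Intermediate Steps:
o(O) = -1 + 3*O
k(Y) = √2*√Y (k(Y) = √(2*Y) = √2*√Y)
126 + 1264*k(o(-2)) = 126 + 1264*(√2*√(-1 + 3*(-2))) = 126 + 1264*(√2*√(-1 - 6)) = 126 + 1264*(√2*√(-7)) = 126 + 1264*(√2*(I*√7)) = 126 + 1264*(I*√14) = 126 + 1264*I*√14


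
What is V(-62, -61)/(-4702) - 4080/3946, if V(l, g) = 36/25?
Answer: -119936514/115963075 ≈ -1.0343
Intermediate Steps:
V(l, g) = 36/25 (V(l, g) = 36*(1/25) = 36/25)
V(-62, -61)/(-4702) - 4080/3946 = (36/25)/(-4702) - 4080/3946 = (36/25)*(-1/4702) - 4080*1/3946 = -18/58775 - 2040/1973 = -119936514/115963075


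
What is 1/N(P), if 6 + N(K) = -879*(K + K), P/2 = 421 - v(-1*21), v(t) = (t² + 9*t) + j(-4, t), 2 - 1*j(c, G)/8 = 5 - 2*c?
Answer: -1/903618 ≈ -1.1067e-6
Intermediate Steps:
j(c, G) = -24 + 16*c (j(c, G) = 16 - 8*(5 - 2*c) = 16 + (-40 + 16*c) = -24 + 16*c)
v(t) = -88 + t² + 9*t (v(t) = (t² + 9*t) + (-24 + 16*(-4)) = (t² + 9*t) + (-24 - 64) = (t² + 9*t) - 88 = -88 + t² + 9*t)
P = 514 (P = 2*(421 - (-88 + (-1*21)² + 9*(-1*21))) = 2*(421 - (-88 + (-21)² + 9*(-21))) = 2*(421 - (-88 + 441 - 189)) = 2*(421 - 1*164) = 2*(421 - 164) = 2*257 = 514)
N(K) = -6 - 1758*K (N(K) = -6 - 879*(K + K) = -6 - 1758*K)
1/N(P) = 1/(-6 - 1758*514) = 1/(-6 - 903612) = 1/(-903618) = -1/903618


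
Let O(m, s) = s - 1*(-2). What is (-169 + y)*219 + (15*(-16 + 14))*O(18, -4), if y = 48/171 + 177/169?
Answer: -117715772/3211 ≈ -36660.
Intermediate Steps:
O(m, s) = 2 + s (O(m, s) = s + 2 = 2 + s)
y = 12793/9633 (y = 48*(1/171) + 177*(1/169) = 16/57 + 177/169 = 12793/9633 ≈ 1.3280)
(-169 + y)*219 + (15*(-16 + 14))*O(18, -4) = (-169 + 12793/9633)*219 + (15*(-16 + 14))*(2 - 4) = -1615184/9633*219 + (15*(-2))*(-2) = -117908432/3211 - 30*(-2) = -117908432/3211 + 60 = -117715772/3211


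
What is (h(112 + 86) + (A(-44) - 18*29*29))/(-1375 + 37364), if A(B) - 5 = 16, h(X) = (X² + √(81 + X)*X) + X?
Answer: 24285/35989 + 594*√31/35989 ≈ 0.76669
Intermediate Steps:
h(X) = X + X² + X*√(81 + X) (h(X) = (X² + X*√(81 + X)) + X = X + X² + X*√(81 + X))
A(B) = 21 (A(B) = 5 + 16 = 21)
(h(112 + 86) + (A(-44) - 18*29*29))/(-1375 + 37364) = ((112 + 86)*(1 + (112 + 86) + √(81 + (112 + 86))) + (21 - 18*29*29))/(-1375 + 37364) = (198*(1 + 198 + √(81 + 198)) + (21 - 522*29))/35989 = (198*(1 + 198 + √279) + (21 - 1*15138))*(1/35989) = (198*(1 + 198 + 3*√31) + (21 - 15138))*(1/35989) = (198*(199 + 3*√31) - 15117)*(1/35989) = ((39402 + 594*√31) - 15117)*(1/35989) = (24285 + 594*√31)*(1/35989) = 24285/35989 + 594*√31/35989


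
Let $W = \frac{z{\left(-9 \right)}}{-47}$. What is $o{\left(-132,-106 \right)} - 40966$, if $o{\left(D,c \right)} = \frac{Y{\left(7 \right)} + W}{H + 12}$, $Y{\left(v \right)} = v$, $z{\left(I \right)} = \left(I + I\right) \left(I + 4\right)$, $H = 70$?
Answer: $- \frac{157882725}{3854} \approx -40966.0$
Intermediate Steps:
$z{\left(I \right)} = 2 I \left(4 + I\right)$
$W = - \frac{90}{47}$ ($W = \frac{2 \left(-9\right) \left(4 - 9\right)}{-47} = 2 \left(-9\right) \left(-5\right) \left(- \frac{1}{47}\right) = 90 \left(- \frac{1}{47}\right) = - \frac{90}{47} \approx -1.9149$)
$o{\left(D,c \right)} = \frac{239}{3854}$ ($o{\left(D,c \right)} = \frac{7 - \frac{90}{47}}{70 + 12} = \frac{239}{47 \cdot 82} = \frac{239}{47} \cdot \frac{1}{82} = \frac{239}{3854}$)
$o{\left(-132,-106 \right)} - 40966 = \frac{239}{3854} - 40966 = - \frac{157882725}{3854}$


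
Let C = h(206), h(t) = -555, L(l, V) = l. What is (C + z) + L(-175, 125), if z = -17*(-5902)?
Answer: 99604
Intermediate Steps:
z = 100334
C = -555
(C + z) + L(-175, 125) = (-555 + 100334) - 175 = 99779 - 175 = 99604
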